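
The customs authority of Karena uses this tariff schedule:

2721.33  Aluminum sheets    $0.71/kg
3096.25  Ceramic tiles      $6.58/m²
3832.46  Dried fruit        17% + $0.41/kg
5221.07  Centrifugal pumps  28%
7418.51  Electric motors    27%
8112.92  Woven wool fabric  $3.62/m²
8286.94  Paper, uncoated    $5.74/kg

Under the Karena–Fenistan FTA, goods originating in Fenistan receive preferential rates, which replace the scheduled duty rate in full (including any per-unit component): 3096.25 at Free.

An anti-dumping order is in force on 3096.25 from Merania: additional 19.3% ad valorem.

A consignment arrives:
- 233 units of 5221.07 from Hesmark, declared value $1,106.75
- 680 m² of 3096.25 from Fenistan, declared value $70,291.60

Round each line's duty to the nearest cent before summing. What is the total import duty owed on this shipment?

Line 1 (5221.07, Hesmark, 233 units, $1,106.75):
Base rate for 5221.07 is 28%.
Duty = $1,106.75 × 28% = $309.89.
Line 2 (3096.25, Fenistan, 680 m², $70,291.60):
Base rate for 3096.25 is $6.58/m².
Origin Fenistan qualifies under the Karena–Fenistan agreement and 3096.25 is covered: preferential rate Free applies instead.
The additional-duty order on 3096.25 targets Merania, not Fenistan; it does not apply.
Duty = $70,291.60 × 0% = $0.00.
Total = $309.89 + $0.00 = $309.89.

$309.89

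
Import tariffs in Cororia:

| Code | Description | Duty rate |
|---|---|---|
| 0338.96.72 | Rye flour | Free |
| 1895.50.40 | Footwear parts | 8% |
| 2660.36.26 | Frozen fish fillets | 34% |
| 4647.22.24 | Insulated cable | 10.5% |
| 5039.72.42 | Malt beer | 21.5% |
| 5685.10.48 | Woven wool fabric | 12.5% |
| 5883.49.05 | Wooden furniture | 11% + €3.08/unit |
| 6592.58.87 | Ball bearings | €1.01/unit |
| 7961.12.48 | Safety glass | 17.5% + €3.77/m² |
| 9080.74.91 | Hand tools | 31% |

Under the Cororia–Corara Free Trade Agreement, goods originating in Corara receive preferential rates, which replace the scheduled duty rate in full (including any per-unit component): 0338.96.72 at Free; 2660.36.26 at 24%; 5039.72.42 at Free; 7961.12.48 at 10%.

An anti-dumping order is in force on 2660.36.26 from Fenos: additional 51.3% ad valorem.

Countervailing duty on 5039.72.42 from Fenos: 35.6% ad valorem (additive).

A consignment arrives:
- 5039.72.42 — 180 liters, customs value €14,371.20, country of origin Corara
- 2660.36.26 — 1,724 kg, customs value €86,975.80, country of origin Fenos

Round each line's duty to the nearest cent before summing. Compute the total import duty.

€74,190.36

Line 1 (5039.72.42, Corara, 180 liters, €14,371.20):
Base rate for 5039.72.42 is 21.5%.
Origin Corara qualifies under the Cororia–Corara agreement and 5039.72.42 is covered: preferential rate Free applies instead.
The additional-duty order on 5039.72.42 targets Fenos, not Corara; it does not apply.
Duty = €14,371.20 × 0% = €0.00.
Line 2 (2660.36.26, Fenos, 1,724 kg, €86,975.80):
Base rate for 2660.36.26 is 34%.
2660.36.26 has an FTA preferential rate, but origin Fenos is not Corara; base rate stands.
Additional duty on 2660.36.26 from Fenos: +51.3%. Applied ad valorem rate: 34% + 51.3% = 85.3%.
Duty = €86,975.80 × 85.3% = €74,190.36.
Total = €0.00 + €74,190.36 = €74,190.36.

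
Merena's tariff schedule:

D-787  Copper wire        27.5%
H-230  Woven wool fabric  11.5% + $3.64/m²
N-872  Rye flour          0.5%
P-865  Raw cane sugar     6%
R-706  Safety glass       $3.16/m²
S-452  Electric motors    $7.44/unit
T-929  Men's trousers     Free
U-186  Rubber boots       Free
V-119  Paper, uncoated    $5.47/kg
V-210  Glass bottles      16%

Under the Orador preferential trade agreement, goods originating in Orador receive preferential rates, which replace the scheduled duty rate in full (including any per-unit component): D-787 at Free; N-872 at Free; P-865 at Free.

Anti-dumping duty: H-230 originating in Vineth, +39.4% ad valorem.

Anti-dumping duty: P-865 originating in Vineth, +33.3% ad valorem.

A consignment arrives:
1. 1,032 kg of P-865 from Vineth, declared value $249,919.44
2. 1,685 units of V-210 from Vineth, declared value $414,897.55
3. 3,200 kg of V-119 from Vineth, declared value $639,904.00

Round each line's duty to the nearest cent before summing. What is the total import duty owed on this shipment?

$182,105.95

Line 1 (P-865, Vineth, 1,032 kg, $249,919.44):
Base rate for P-865 is 6%.
P-865 has an FTA preferential rate, but origin Vineth is not Orador; base rate stands.
Additional duty on P-865 from Vineth: +33.3%. Applied ad valorem rate: 6% + 33.3% = 39.3%.
Duty = $249,919.44 × 39.3% = $98,218.34.
Line 2 (V-210, Vineth, 1,685 units, $414,897.55):
Base rate for V-210 is 16%.
Duty = $414,897.55 × 16% = $66,383.61.
Line 3 (V-119, Vineth, 3,200 kg, $639,904.00):
Base rate for V-119 is $5.47/kg.
Duty = 3,200 × $5.47 = $17,504.00.
Total = $98,218.34 + $66,383.61 + $17,504.00 = $182,105.95.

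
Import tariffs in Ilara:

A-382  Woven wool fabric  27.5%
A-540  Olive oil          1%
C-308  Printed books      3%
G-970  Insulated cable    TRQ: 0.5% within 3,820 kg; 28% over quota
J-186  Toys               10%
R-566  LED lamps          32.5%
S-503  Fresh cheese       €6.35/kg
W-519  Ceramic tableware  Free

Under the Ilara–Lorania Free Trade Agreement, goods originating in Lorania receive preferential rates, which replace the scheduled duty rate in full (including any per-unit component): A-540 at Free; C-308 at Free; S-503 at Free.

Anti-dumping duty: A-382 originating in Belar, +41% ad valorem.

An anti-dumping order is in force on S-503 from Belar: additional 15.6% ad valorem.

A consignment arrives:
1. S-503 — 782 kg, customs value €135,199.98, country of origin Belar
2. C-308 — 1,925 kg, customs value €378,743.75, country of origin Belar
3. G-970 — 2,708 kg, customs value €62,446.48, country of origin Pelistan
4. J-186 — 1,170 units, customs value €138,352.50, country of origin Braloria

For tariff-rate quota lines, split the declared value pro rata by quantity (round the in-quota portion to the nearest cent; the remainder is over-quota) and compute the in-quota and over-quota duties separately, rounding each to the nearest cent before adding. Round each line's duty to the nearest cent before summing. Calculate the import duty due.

€51,566.69

Line 1 (S-503, Belar, 782 kg, €135,199.98):
Base rate for S-503 is €6.35/kg.
S-503 has an FTA preferential rate, but origin Belar is not Lorania; base rate stands.
Additional duty on S-503 from Belar: +15.6% ad valorem. Applied ad valorem rate = 15.6%.
Duty = €135,199.98 × 15.6% + 782 × €6.35 = €26,056.90.
Line 2 (C-308, Belar, 1,925 kg, €378,743.75):
Base rate for C-308 is 3%.
C-308 has an FTA preferential rate, but origin Belar is not Lorania; base rate stands.
Duty = €378,743.75 × 3% = €11,362.31.
Line 3 (G-970, Pelistan, 2,708 kg, €62,446.48):
Code G-970 is under a tariff-rate quota (threshold 3,820 kg). Quantity 2,708 kg is within the quota, so the in-quota rate 0.5% applies to the full value.
Duty = €62,446.48 × 0.5% = €312.23.
Line 4 (J-186, Braloria, 1,170 units, €138,352.50):
Base rate for J-186 is 10%.
Duty = €138,352.50 × 10% = €13,835.25.
Total = €26,056.90 + €11,362.31 + €312.23 + €13,835.25 = €51,566.69.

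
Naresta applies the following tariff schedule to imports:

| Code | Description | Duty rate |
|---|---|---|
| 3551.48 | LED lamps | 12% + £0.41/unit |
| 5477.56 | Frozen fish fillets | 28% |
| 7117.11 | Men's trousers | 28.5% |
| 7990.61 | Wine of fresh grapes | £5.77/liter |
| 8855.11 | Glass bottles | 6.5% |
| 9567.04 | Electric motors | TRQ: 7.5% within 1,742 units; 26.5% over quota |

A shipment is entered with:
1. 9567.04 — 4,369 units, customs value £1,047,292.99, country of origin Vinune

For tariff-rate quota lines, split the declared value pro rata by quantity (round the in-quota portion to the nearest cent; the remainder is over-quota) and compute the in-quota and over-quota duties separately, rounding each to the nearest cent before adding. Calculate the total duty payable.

Line 1 (9567.04, Vinune, 4,369 units, £1,047,292.99):
Code 9567.04 is under a tariff-rate quota (threshold 1,742 units). In-quota: 1,742 units at 7.5%; over-quota: 2,627 units at 26.5%.
Pro-rata value split: in-quota = £1,047,292.99 × 1,742/4,369 = £417,574.82; over-quota = £1,047,292.99 − £417,574.82 = £629,718.17.
In-quota duty = £417,574.82 × 7.5% = £31,318.11. Over-quota duty = £629,718.17 × 26.5% = £166,875.32.
Line duty = £31,318.11 + £166,875.32 = £198,193.43.

£198,193.43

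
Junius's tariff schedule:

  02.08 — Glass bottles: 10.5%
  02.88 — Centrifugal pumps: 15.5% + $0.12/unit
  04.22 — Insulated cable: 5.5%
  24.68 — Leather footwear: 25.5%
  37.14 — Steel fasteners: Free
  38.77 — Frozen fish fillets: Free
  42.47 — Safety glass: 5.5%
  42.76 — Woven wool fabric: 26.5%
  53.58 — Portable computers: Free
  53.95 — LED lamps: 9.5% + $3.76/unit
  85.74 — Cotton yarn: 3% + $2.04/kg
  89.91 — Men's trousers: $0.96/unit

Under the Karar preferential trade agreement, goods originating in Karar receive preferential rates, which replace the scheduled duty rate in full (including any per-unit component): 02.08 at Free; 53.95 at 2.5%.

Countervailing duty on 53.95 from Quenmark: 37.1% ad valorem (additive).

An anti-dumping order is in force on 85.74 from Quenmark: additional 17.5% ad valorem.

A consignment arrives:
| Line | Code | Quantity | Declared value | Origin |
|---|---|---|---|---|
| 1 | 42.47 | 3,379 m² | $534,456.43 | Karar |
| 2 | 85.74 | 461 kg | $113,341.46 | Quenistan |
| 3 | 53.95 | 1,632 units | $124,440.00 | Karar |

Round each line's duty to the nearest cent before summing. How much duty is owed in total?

Line 1 (42.47, Karar, 3,379 m², $534,456.43):
Base rate for 42.47 is 5.5%.
Origin Karar is the FTA partner but 42.47 is not on the preference list; base rate stands.
Duty = $534,456.43 × 5.5% = $29,395.10.
Line 2 (85.74, Quenistan, 461 kg, $113,341.46):
Base rate for 85.74 is 3% + $2.04/kg.
The additional-duty order on 85.74 targets Quenmark, not Quenistan; it does not apply.
Duty = $113,341.46 × 3% + 461 × $2.04 = $4,340.68.
Line 3 (53.95, Karar, 1,632 units, $124,440.00):
Base rate for 53.95 is 9.5% + $3.76/unit.
Origin Karar qualifies under the Junius–Karar agreement and 53.95 is covered: preferential rate 2.5% applies instead.
The additional-duty order on 53.95 targets Quenmark, not Karar; it does not apply.
Duty = $124,440.00 × 2.5% = $3,111.00.
Total = $29,395.10 + $4,340.68 + $3,111.00 = $36,846.78.

$36,846.78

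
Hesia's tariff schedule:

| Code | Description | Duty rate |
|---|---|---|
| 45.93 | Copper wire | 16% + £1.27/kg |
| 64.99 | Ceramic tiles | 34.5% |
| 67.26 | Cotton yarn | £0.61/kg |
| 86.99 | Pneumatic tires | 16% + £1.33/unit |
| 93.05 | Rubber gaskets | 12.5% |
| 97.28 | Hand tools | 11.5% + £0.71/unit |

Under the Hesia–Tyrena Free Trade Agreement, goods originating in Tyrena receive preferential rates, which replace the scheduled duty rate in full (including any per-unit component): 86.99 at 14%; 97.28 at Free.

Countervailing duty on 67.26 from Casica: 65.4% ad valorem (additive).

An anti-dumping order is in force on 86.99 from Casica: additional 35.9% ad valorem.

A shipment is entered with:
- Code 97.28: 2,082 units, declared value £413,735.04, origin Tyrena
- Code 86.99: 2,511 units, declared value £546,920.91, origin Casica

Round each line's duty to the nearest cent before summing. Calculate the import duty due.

£287,191.58

Line 1 (97.28, Tyrena, 2,082 units, £413,735.04):
Base rate for 97.28 is 11.5% + £0.71/unit.
Origin Tyrena qualifies under the Hesia–Tyrena agreement and 97.28 is covered: preferential rate Free applies instead.
Duty = £413,735.04 × 0% = £0.00.
Line 2 (86.99, Casica, 2,511 units, £546,920.91):
Base rate for 86.99 is 16% + £1.33/unit.
86.99 has an FTA preferential rate, but origin Casica is not Tyrena; base rate stands.
Additional duty on 86.99 from Casica: +35.9%. Applied ad valorem rate: 16% + 35.9% = 51.9%.
Duty = £546,920.91 × 51.9% + 2,511 × £1.33 = £287,191.58.
Total = £0.00 + £287,191.58 = £287,191.58.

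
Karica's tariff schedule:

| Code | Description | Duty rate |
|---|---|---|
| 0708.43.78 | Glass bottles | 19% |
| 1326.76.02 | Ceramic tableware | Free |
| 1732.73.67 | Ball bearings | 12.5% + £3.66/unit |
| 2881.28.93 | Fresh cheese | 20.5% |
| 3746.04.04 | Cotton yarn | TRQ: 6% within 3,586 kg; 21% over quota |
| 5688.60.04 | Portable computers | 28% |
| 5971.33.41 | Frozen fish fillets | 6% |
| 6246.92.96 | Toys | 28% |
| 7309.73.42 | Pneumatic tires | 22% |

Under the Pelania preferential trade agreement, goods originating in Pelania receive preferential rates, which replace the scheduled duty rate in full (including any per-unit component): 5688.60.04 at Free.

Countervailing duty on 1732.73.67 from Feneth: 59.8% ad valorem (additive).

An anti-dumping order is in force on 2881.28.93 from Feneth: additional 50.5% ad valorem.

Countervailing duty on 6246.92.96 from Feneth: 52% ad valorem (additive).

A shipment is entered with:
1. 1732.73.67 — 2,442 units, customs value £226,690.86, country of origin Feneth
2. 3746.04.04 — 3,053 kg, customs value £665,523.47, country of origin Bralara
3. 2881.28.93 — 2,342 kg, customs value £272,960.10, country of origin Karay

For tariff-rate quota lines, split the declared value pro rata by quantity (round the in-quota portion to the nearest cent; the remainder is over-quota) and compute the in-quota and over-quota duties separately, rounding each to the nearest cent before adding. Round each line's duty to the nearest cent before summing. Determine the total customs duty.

£268,723.44

Line 1 (1732.73.67, Feneth, 2,442 units, £226,690.86):
Base rate for 1732.73.67 is 12.5% + £3.66/unit.
Additional duty on 1732.73.67 from Feneth: +59.8%. Applied ad valorem rate: 12.5% + 59.8% = 72.3%.
Duty = £226,690.86 × 72.3% + 2,442 × £3.66 = £172,835.21.
Line 2 (3746.04.04, Bralara, 3,053 kg, £665,523.47):
Code 3746.04.04 is under a tariff-rate quota (threshold 3,586 kg). Quantity 3,053 kg is within the quota, so the in-quota rate 6% applies to the full value.
Duty = £665,523.47 × 6% = £39,931.41.
Line 3 (2881.28.93, Karay, 2,342 kg, £272,960.10):
Base rate for 2881.28.93 is 20.5%.
The additional-duty order on 2881.28.93 targets Feneth, not Karay; it does not apply.
Duty = £272,960.10 × 20.5% = £55,956.82.
Total = £172,835.21 + £39,931.41 + £55,956.82 = £268,723.44.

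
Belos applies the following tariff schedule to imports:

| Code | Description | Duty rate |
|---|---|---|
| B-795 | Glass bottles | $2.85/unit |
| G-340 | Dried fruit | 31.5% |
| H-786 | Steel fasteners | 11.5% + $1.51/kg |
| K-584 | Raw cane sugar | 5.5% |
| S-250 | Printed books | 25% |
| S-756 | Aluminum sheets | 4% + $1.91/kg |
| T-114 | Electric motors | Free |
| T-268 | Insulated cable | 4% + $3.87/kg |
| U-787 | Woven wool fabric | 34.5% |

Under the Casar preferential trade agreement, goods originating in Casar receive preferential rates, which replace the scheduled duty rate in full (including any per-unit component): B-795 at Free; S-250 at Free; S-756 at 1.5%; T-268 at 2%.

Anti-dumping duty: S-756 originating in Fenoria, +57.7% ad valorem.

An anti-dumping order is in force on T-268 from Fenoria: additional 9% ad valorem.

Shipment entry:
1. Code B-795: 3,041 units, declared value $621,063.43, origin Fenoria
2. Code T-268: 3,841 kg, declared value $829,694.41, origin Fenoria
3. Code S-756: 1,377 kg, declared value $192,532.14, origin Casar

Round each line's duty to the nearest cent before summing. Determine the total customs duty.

$134,279.77

Line 1 (B-795, Fenoria, 3,041 units, $621,063.43):
Base rate for B-795 is $2.85/unit.
B-795 has an FTA preferential rate, but origin Fenoria is not Casar; base rate stands.
Duty = 3,041 × $2.85 = $8,666.85.
Line 2 (T-268, Fenoria, 3,841 kg, $829,694.41):
Base rate for T-268 is 4% + $3.87/kg.
T-268 has an FTA preferential rate, but origin Fenoria is not Casar; base rate stands.
Additional duty on T-268 from Fenoria: +9%. Applied ad valorem rate: 4% + 9% = 13%.
Duty = $829,694.41 × 13% + 3,841 × $3.87 = $122,724.94.
Line 3 (S-756, Casar, 1,377 kg, $192,532.14):
Base rate for S-756 is 4% + $1.91/kg.
Origin Casar qualifies under the Belos–Casar agreement and S-756 is covered: preferential rate 1.5% applies instead.
The additional-duty order on S-756 targets Fenoria, not Casar; it does not apply.
Duty = $192,532.14 × 1.5% = $2,887.98.
Total = $8,666.85 + $122,724.94 + $2,887.98 = $134,279.77.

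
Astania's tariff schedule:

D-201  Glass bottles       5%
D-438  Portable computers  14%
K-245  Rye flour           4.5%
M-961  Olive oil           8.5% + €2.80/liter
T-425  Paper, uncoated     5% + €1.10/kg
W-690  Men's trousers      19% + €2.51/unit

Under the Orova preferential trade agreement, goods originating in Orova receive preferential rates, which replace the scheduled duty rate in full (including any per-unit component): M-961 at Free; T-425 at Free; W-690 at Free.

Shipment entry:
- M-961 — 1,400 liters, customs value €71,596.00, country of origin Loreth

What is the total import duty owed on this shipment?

€10,005.66

Line 1 (M-961, Loreth, 1,400 liters, €71,596.00):
Base rate for M-961 is 8.5% + €2.80/liter.
M-961 has an FTA preferential rate, but origin Loreth is not Orova; base rate stands.
Duty = €71,596.00 × 8.5% + 1,400 × €2.80 = €10,005.66.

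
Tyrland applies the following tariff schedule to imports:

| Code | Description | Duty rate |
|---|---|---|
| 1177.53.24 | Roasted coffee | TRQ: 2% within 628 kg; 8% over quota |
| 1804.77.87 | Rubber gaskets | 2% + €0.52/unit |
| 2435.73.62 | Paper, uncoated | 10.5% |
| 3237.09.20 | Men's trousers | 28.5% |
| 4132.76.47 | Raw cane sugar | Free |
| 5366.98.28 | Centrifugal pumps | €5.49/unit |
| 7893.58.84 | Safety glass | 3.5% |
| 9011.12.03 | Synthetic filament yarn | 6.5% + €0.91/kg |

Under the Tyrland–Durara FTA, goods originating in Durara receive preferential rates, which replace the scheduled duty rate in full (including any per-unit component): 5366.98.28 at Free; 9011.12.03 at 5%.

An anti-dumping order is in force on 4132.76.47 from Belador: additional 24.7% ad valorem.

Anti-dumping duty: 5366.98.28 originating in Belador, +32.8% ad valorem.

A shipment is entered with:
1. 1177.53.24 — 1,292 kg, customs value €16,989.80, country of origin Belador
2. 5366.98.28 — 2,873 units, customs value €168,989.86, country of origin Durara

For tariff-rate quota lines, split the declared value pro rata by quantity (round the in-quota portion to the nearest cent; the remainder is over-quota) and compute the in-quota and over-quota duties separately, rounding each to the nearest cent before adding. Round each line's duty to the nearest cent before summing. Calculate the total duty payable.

€863.69

Line 1 (1177.53.24, Belador, 1,292 kg, €16,989.80):
Code 1177.53.24 is under a tariff-rate quota (threshold 628 kg). In-quota: 628 kg at 2%; over-quota: 664 kg at 8%.
Pro-rata value split: in-quota = €16,989.80 × 628/1,292 = €8,258.20; over-quota = €16,989.80 − €8,258.20 = €8,731.60.
In-quota duty = €8,258.20 × 2% = €165.16. Over-quota duty = €8,731.60 × 8% = €698.53.
Line duty = €165.16 + €698.53 = €863.69.
Line 2 (5366.98.28, Durara, 2,873 units, €168,989.86):
Base rate for 5366.98.28 is €5.49/unit.
Origin Durara qualifies under the Tyrland–Durara agreement and 5366.98.28 is covered: preferential rate Free applies instead.
The additional-duty order on 5366.98.28 targets Belador, not Durara; it does not apply.
Duty = €168,989.86 × 0% = €0.00.
Total = €863.69 + €0.00 = €863.69.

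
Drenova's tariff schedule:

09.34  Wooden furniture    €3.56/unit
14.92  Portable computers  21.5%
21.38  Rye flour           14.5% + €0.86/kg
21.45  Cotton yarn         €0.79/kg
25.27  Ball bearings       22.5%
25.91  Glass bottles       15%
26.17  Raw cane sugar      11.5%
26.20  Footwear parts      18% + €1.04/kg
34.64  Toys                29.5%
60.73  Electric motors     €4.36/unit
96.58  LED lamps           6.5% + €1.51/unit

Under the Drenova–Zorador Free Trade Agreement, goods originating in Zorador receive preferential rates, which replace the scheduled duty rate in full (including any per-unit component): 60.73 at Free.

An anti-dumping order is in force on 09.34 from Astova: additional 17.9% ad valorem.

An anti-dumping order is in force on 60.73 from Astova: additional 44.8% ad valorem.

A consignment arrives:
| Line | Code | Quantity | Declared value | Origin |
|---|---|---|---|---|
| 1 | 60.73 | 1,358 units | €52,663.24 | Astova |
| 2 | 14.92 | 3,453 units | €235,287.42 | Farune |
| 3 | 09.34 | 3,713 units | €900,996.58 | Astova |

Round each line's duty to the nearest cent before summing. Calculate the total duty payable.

€254,597.48

Line 1 (60.73, Astova, 1,358 units, €52,663.24):
Base rate for 60.73 is €4.36/unit.
60.73 has an FTA preferential rate, but origin Astova is not Zorador; base rate stands.
Additional duty on 60.73 from Astova: +44.8% ad valorem. Applied ad valorem rate = 44.8%.
Duty = €52,663.24 × 44.8% + 1,358 × €4.36 = €29,514.01.
Line 2 (14.92, Farune, 3,453 units, €235,287.42):
Base rate for 14.92 is 21.5%.
Duty = €235,287.42 × 21.5% = €50,586.80.
Line 3 (09.34, Astova, 3,713 units, €900,996.58):
Base rate for 09.34 is €3.56/unit.
Additional duty on 09.34 from Astova: +17.9% ad valorem. Applied ad valorem rate = 17.9%.
Duty = €900,996.58 × 17.9% + 3,713 × €3.56 = €174,496.67.
Total = €29,514.01 + €50,586.80 + €174,496.67 = €254,597.48.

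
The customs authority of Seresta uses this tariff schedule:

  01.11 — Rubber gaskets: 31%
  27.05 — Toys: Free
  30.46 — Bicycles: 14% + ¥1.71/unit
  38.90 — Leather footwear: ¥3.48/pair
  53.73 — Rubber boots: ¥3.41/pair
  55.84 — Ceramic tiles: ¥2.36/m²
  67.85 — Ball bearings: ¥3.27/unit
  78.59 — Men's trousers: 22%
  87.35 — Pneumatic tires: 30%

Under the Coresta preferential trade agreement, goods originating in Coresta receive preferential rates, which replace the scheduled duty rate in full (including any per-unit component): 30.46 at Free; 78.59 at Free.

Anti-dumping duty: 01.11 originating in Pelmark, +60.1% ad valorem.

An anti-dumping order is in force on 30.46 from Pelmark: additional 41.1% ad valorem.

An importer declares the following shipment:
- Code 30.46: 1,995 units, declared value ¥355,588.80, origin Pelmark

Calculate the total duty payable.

Line 1 (30.46, Pelmark, 1,995 units, ¥355,588.80):
Base rate for 30.46 is 14% + ¥1.71/unit.
30.46 has an FTA preferential rate, but origin Pelmark is not Coresta; base rate stands.
Additional duty on 30.46 from Pelmark: +41.1%. Applied ad valorem rate: 14% + 41.1% = 55.1%.
Duty = ¥355,588.80 × 55.1% + 1,995 × ¥1.71 = ¥199,340.88.

¥199,340.88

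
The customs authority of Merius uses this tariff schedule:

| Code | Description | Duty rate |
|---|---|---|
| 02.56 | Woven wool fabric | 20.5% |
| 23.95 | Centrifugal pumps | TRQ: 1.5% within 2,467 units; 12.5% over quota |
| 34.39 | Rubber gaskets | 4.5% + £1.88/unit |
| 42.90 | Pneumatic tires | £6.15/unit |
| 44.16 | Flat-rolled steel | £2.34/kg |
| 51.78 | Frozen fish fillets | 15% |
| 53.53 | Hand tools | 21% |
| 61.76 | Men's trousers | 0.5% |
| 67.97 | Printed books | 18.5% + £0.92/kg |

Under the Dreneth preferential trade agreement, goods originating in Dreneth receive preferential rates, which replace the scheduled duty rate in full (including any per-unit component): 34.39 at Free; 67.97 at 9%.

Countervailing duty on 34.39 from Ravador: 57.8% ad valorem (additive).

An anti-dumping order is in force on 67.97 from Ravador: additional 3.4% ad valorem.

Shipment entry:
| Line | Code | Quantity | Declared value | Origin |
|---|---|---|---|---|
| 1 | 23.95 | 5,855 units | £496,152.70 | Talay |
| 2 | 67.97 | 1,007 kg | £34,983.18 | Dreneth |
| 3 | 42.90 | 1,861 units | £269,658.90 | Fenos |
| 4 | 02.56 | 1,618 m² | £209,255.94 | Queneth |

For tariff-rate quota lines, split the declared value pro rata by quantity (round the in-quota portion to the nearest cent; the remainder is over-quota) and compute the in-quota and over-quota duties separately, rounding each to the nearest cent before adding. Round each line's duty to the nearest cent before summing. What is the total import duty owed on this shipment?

£96,514.30

Line 1 (23.95, Talay, 5,855 units, £496,152.70):
Code 23.95 is under a tariff-rate quota (threshold 2,467 units). In-quota: 2,467 units at 1.5%; over-quota: 3,388 units at 12.5%.
Pro-rata value split: in-quota = £496,152.70 × 2,467/5,855 = £209,053.58; over-quota = £496,152.70 − £209,053.58 = £287,099.12.
In-quota duty = £209,053.58 × 1.5% = £3,135.80. Over-quota duty = £287,099.12 × 12.5% = £35,887.39.
Line duty = £3,135.80 + £35,887.39 = £39,023.19.
Line 2 (67.97, Dreneth, 1,007 kg, £34,983.18):
Base rate for 67.97 is 18.5% + £0.92/kg.
Origin Dreneth qualifies under the Merius–Dreneth agreement and 67.97 is covered: preferential rate 9% applies instead.
The additional-duty order on 67.97 targets Ravador, not Dreneth; it does not apply.
Duty = £34,983.18 × 9% = £3,148.49.
Line 3 (42.90, Fenos, 1,861 units, £269,658.90):
Base rate for 42.90 is £6.15/unit.
Duty = 1,861 × £6.15 = £11,445.15.
Line 4 (02.56, Queneth, 1,618 m², £209,255.94):
Base rate for 02.56 is 20.5%.
Duty = £209,255.94 × 20.5% = £42,897.47.
Total = £39,023.19 + £3,148.49 + £11,445.15 + £42,897.47 = £96,514.30.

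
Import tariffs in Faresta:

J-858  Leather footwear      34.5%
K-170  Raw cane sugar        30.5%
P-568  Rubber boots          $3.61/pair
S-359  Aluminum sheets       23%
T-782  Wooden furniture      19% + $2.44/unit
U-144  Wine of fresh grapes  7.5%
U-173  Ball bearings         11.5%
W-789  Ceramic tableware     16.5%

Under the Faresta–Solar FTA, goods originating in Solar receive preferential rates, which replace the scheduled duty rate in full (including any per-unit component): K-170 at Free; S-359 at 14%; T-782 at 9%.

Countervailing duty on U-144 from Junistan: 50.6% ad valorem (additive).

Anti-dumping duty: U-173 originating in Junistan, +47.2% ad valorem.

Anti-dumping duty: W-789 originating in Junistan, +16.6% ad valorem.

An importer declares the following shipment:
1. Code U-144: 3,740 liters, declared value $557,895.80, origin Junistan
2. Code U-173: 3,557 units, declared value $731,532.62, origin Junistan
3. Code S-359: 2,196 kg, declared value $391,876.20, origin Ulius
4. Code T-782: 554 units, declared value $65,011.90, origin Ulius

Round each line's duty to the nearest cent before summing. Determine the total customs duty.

$857,382.66

Line 1 (U-144, Junistan, 3,740 liters, $557,895.80):
Base rate for U-144 is 7.5%.
Additional duty on U-144 from Junistan: +50.6%. Applied ad valorem rate: 7.5% + 50.6% = 58.1%.
Duty = $557,895.80 × 58.1% = $324,137.46.
Line 2 (U-173, Junistan, 3,557 units, $731,532.62):
Base rate for U-173 is 11.5%.
Additional duty on U-173 from Junistan: +47.2%. Applied ad valorem rate: 11.5% + 47.2% = 58.7%.
Duty = $731,532.62 × 58.7% = $429,409.65.
Line 3 (S-359, Ulius, 2,196 kg, $391,876.20):
Base rate for S-359 is 23%.
S-359 has an FTA preferential rate, but origin Ulius is not Solar; base rate stands.
Duty = $391,876.20 × 23% = $90,131.53.
Line 4 (T-782, Ulius, 554 units, $65,011.90):
Base rate for T-782 is 19% + $2.44/unit.
T-782 has an FTA preferential rate, but origin Ulius is not Solar; base rate stands.
Duty = $65,011.90 × 19% + 554 × $2.44 = $13,704.02.
Total = $324,137.46 + $429,409.65 + $90,131.53 + $13,704.02 = $857,382.66.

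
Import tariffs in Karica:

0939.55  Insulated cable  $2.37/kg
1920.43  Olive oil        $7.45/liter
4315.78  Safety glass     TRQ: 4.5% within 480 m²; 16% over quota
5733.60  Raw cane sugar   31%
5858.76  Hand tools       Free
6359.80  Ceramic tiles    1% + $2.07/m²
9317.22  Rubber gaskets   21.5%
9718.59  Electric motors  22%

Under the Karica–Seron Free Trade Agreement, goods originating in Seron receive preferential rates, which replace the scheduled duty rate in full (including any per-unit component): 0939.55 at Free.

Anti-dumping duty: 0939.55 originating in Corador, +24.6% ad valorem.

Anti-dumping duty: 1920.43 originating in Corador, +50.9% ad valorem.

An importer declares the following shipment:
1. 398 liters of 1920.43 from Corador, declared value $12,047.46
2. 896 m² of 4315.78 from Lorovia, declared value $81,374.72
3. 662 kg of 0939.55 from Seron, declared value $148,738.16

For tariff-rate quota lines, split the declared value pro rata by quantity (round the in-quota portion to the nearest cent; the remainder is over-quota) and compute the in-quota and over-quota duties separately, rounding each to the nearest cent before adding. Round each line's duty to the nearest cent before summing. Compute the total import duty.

Line 1 (1920.43, Corador, 398 liters, $12,047.46):
Base rate for 1920.43 is $7.45/liter.
Additional duty on 1920.43 from Corador: +50.9% ad valorem. Applied ad valorem rate = 50.9%.
Duty = $12,047.46 × 50.9% + 398 × $7.45 = $9,097.26.
Line 2 (4315.78, Lorovia, 896 m², $81,374.72):
Code 4315.78 is under a tariff-rate quota (threshold 480 m²). In-quota: 480 m² at 4.5%; over-quota: 416 m² at 16%.
Pro-rata value split: in-quota = $81,374.72 × 480/896 = $43,593.60; over-quota = $81,374.72 − $43,593.60 = $37,781.12.
In-quota duty = $43,593.60 × 4.5% = $1,961.71. Over-quota duty = $37,781.12 × 16% = $6,044.98.
Line duty = $1,961.71 + $6,044.98 = $8,006.69.
Line 3 (0939.55, Seron, 662 kg, $148,738.16):
Base rate for 0939.55 is $2.37/kg.
Origin Seron qualifies under the Karica–Seron agreement and 0939.55 is covered: preferential rate Free applies instead.
The additional-duty order on 0939.55 targets Corador, not Seron; it does not apply.
Duty = $148,738.16 × 0% = $0.00.
Total = $9,097.26 + $8,006.69 + $0.00 = $17,103.95.

$17,103.95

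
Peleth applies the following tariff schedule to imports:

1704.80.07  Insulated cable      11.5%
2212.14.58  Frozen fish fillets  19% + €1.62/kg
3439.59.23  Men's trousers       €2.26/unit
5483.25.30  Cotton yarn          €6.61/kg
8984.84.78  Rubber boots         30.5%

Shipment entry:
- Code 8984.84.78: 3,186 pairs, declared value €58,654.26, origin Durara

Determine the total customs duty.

€17,889.55

Line 1 (8984.84.78, Durara, 3,186 pairs, €58,654.26):
Base rate for 8984.84.78 is 30.5%.
Duty = €58,654.26 × 30.5% = €17,889.55.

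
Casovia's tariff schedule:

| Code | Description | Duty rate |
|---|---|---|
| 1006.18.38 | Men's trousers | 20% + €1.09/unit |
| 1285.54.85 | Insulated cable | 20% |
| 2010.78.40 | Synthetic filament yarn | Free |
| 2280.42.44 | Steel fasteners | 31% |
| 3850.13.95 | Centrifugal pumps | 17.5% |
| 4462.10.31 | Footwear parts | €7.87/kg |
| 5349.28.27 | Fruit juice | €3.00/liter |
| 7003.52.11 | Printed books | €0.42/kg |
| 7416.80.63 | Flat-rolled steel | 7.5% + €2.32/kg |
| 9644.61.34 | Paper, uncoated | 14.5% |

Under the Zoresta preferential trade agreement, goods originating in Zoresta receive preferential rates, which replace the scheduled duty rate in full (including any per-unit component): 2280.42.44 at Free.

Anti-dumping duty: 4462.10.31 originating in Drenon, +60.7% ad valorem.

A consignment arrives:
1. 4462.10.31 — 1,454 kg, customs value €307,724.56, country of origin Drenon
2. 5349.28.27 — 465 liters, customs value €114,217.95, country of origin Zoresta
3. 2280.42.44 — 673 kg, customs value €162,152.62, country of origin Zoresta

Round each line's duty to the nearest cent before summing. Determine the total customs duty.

€199,626.79

Line 1 (4462.10.31, Drenon, 1,454 kg, €307,724.56):
Base rate for 4462.10.31 is €7.87/kg.
Additional duty on 4462.10.31 from Drenon: +60.7% ad valorem. Applied ad valorem rate = 60.7%.
Duty = €307,724.56 × 60.7% + 1,454 × €7.87 = €198,231.79.
Line 2 (5349.28.27, Zoresta, 465 liters, €114,217.95):
Base rate for 5349.28.27 is €3.00/liter.
Origin Zoresta is the FTA partner but 5349.28.27 is not on the preference list; base rate stands.
Duty = 465 × €3.00 = €1,395.00.
Line 3 (2280.42.44, Zoresta, 673 kg, €162,152.62):
Base rate for 2280.42.44 is 31%.
Origin Zoresta qualifies under the Casovia–Zoresta agreement and 2280.42.44 is covered: preferential rate Free applies instead.
Duty = €162,152.62 × 0% = €0.00.
Total = €198,231.79 + €1,395.00 + €0.00 = €199,626.79.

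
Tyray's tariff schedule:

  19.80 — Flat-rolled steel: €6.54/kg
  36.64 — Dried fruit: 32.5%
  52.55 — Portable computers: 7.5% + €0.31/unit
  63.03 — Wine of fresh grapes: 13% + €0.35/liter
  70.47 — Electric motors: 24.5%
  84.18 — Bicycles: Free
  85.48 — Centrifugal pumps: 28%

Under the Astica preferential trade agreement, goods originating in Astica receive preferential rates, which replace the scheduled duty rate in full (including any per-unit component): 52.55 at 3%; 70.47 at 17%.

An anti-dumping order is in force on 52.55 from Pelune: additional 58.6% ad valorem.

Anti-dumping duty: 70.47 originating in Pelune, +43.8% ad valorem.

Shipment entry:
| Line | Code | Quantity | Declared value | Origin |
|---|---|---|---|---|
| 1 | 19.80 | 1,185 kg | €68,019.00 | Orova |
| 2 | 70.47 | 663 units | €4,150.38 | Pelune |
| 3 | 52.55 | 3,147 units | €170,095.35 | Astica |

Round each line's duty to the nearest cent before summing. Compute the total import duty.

€15,687.47

Line 1 (19.80, Orova, 1,185 kg, €68,019.00):
Base rate for 19.80 is €6.54/kg.
Duty = 1,185 × €6.54 = €7,749.90.
Line 2 (70.47, Pelune, 663 units, €4,150.38):
Base rate for 70.47 is 24.5%.
70.47 has an FTA preferential rate, but origin Pelune is not Astica; base rate stands.
Additional duty on 70.47 from Pelune: +43.8%. Applied ad valorem rate: 24.5% + 43.8% = 68.3%.
Duty = €4,150.38 × 68.3% = €2,834.71.
Line 3 (52.55, Astica, 3,147 units, €170,095.35):
Base rate for 52.55 is 7.5% + €0.31/unit.
Origin Astica qualifies under the Tyray–Astica agreement and 52.55 is covered: preferential rate 3% applies instead.
The additional-duty order on 52.55 targets Pelune, not Astica; it does not apply.
Duty = €170,095.35 × 3% = €5,102.86.
Total = €7,749.90 + €2,834.71 + €5,102.86 = €15,687.47.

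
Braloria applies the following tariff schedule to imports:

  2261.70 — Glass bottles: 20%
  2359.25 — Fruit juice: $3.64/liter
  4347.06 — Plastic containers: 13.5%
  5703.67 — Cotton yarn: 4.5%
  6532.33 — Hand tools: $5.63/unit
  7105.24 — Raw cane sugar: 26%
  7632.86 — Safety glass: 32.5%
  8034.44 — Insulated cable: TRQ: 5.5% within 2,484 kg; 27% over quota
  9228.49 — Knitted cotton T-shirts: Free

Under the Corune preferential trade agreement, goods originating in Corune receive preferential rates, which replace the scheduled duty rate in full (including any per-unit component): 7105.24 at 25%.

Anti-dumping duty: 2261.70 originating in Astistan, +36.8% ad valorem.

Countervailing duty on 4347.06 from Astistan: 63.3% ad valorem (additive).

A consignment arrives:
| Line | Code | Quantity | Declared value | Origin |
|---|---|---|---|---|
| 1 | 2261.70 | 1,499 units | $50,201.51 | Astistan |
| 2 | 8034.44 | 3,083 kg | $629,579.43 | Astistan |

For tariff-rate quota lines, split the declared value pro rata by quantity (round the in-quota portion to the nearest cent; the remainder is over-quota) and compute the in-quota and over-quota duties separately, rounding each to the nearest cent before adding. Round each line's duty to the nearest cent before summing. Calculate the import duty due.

Line 1 (2261.70, Astistan, 1,499 units, $50,201.51):
Base rate for 2261.70 is 20%.
Additional duty on 2261.70 from Astistan: +36.8%. Applied ad valorem rate: 20% + 36.8% = 56.8%.
Duty = $50,201.51 × 56.8% = $28,514.46.
Line 2 (8034.44, Astistan, 3,083 kg, $629,579.43):
Code 8034.44 is under a tariff-rate quota (threshold 2,484 kg). In-quota: 2,484 kg at 5.5%; over-quota: 599 kg at 27%.
Pro-rata value split: in-quota = $629,579.43 × 2,484/3,083 = $507,257.64; over-quota = $629,579.43 − $507,257.64 = $122,321.79.
In-quota duty = $507,257.64 × 5.5% = $27,899.17. Over-quota duty = $122,321.79 × 27% = $33,026.88.
Line duty = $27,899.17 + $33,026.88 = $60,926.05.
Total = $28,514.46 + $60,926.05 = $89,440.51.

$89,440.51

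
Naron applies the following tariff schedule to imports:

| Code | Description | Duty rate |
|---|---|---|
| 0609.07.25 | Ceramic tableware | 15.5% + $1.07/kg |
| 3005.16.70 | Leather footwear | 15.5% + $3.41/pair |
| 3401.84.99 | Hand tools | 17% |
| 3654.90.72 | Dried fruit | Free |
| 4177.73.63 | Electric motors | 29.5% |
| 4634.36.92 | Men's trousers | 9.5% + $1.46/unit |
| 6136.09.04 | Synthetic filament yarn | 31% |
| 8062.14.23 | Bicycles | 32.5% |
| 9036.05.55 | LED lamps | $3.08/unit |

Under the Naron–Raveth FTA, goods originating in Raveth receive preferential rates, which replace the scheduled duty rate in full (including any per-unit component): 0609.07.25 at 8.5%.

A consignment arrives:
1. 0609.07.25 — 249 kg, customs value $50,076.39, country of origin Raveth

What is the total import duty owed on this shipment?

$4,256.49

Line 1 (0609.07.25, Raveth, 249 kg, $50,076.39):
Base rate for 0609.07.25 is 15.5% + $1.07/kg.
Origin Raveth qualifies under the Naron–Raveth agreement and 0609.07.25 is covered: preferential rate 8.5% applies instead.
Duty = $50,076.39 × 8.5% = $4,256.49.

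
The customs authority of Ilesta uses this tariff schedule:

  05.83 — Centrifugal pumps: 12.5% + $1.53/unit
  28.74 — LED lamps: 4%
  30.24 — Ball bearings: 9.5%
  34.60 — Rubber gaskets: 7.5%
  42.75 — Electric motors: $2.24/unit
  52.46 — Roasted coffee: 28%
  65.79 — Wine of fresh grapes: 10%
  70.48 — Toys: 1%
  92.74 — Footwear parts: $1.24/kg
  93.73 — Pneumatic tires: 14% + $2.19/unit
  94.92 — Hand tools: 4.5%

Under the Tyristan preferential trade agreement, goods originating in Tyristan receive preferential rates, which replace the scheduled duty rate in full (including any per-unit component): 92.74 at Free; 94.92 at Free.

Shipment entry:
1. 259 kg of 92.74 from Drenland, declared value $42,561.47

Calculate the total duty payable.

Line 1 (92.74, Drenland, 259 kg, $42,561.47):
Base rate for 92.74 is $1.24/kg.
92.74 has an FTA preferential rate, but origin Drenland is not Tyristan; base rate stands.
Duty = 259 × $1.24 = $321.16.

$321.16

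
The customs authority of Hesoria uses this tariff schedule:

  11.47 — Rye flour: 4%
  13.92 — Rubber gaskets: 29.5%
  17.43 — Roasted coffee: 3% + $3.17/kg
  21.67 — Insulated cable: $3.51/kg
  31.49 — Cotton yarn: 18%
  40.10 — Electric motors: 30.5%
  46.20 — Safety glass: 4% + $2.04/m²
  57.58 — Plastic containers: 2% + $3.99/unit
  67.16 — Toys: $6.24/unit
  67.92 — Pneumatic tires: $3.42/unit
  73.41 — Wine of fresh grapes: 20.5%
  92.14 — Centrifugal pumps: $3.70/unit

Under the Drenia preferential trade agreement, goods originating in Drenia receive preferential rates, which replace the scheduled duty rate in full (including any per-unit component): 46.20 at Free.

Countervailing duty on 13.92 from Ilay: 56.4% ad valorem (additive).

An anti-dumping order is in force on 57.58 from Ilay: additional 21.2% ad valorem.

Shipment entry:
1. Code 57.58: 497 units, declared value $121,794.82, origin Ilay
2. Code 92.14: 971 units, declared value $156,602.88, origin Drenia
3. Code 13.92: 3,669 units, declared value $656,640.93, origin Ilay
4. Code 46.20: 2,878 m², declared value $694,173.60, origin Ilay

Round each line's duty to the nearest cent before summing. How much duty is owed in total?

$631,524.75

Line 1 (57.58, Ilay, 497 units, $121,794.82):
Base rate for 57.58 is 2% + $3.99/unit.
Additional duty on 57.58 from Ilay: +21.2%. Applied ad valorem rate: 2% + 21.2% = 23.2%.
Duty = $121,794.82 × 23.2% + 497 × $3.99 = $30,239.43.
Line 2 (92.14, Drenia, 971 units, $156,602.88):
Base rate for 92.14 is $3.70/unit.
Origin Drenia is the FTA partner but 92.14 is not on the preference list; base rate stands.
Duty = 971 × $3.70 = $3,592.70.
Line 3 (13.92, Ilay, 3,669 units, $656,640.93):
Base rate for 13.92 is 29.5%.
Additional duty on 13.92 from Ilay: +56.4%. Applied ad valorem rate: 29.5% + 56.4% = 85.9%.
Duty = $656,640.93 × 85.9% = $564,054.56.
Line 4 (46.20, Ilay, 2,878 m², $694,173.60):
Base rate for 46.20 is 4% + $2.04/m².
46.20 has an FTA preferential rate, but origin Ilay is not Drenia; base rate stands.
Duty = $694,173.60 × 4% + 2,878 × $2.04 = $33,638.06.
Total = $30,239.43 + $3,592.70 + $564,054.56 + $33,638.06 = $631,524.75.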